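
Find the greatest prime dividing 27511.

27511 = 11 · 2501
2501 = 41 · 61
61 is prime.
So 27511 = 11 · 41 · 61; the largest prime factor is 61.

61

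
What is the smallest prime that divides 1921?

1921 is odd.
Digit sum 13, not divisible by 3.
Ends in 1: not divisible by 5.
7: 1921 = 7·274 + 3
11: 1921 = 11·174 + 7
13: 1921 = 13·147 + 10
17: 1921 = 17·113

17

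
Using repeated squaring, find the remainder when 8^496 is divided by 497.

8^1 ≡ 8 (mod 497)
8^2 ≡ 8^2 = 64 ≡ 64 (mod 497)
8^4 ≡ 64^2 = 4096 ≡ 120 (mod 497)
8^8 ≡ 120^2 = 14400 ≡ 484 (mod 497)
8^16 ≡ 484^2 = 234256 ≡ 169 (mod 497)
8^32 ≡ 169^2 = 28561 ≡ 232 (mod 497)
8^64 ≡ 232^2 = 53824 ≡ 148 (mod 497)
8^128 ≡ 148^2 = 21904 ≡ 36 (mod 497)
8^256 ≡ 36^2 = 1296 ≡ 302 (mod 497)
496 = 256 + 128 + 64 + 32 + 16 in binary powers of 2.
So 8^496 ≡ 302 · 36 · 148 · 232 · 169 ≡ 225 (mod 497).
Since 225 ≠ 1, base 8 is a Fermat witness: 497 is composite.

225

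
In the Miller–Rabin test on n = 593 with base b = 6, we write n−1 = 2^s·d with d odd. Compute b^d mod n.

593 − 1 = 592 = 2^4 · 37, so d = 37.
6^1 ≡ 6 (mod 593)
6^2 ≡ 6^2 = 36 ≡ 36 (mod 593)
6^4 ≡ 36^2 = 1296 ≡ 110 (mod 593)
6^8 ≡ 110^2 = 12100 ≡ 240 (mod 593)
6^16 ≡ 240^2 = 57600 ≡ 79 (mod 593)
6^32 ≡ 79^2 = 6241 ≡ 311 (mod 593)
37 = 32 + 4 + 1 in binary powers of 2.
So 6^37 ≡ 311 · 110 · 6 ≡ 82 (mod 593).
Squaring chain: 82 → 201 → 77 → 592; reaches −1, so base 6 does not prove 593 composite.

82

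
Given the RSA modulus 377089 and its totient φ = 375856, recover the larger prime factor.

φ(n) = (p−1)(q−1) = n − (p+q) + 1, so p + q = 377089 − 375856 + 1 = 1234.
p and q are the roots of t² − 1234t + 377089 = 0.
Discriminant: 1234² − 4·377089 = 1522756 − 1508356 = 14400; √14400 = 120.
q = (1234 − 120)/2 = 557, p = (1234 + 120)/2 = 677.
Check: 557 · 677 = 377089.

677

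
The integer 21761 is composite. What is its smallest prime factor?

47

21761 is odd.
Digit sum 17, not divisible by 3.
Ends in 1: not divisible by 5.
7: 21761 = 7·3108 + 5
11: 21761 = 11·1978 + 3
13: 21761 = 13·1673 + 12
17: 21761 = 17·1280 + 1
19: 21761 = 19·1145 + 6
23: 21761 = 23·946 + 3
29: 21761 = 29·750 + 11
31: 21761 = 31·701 + 30
37: 21761 = 37·588 + 5
41: 21761 = 41·530 + 31
43: 21761 = 43·506 + 3
47: 21761 = 47·463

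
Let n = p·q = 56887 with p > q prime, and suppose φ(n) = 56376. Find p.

φ(n) = (p−1)(q−1) = n − (p+q) + 1, so p + q = 56887 − 56376 + 1 = 512.
p and q are the roots of t² − 512t + 56887 = 0.
Discriminant: 512² − 4·56887 = 262144 − 227548 = 34596; √34596 = 186.
q = (512 − 186)/2 = 163, p = (512 + 186)/2 = 349.
Check: 163 · 349 = 56887.

349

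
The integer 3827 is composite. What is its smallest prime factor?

43

3827 is odd.
Digit sum 20, not divisible by 3.
Ends in 7: not divisible by 5.
7: 3827 = 7·546 + 5
11: 3827 = 11·347 + 10
13: 3827 = 13·294 + 5
17: 3827 = 17·225 + 2
19: 3827 = 19·201 + 8
23: 3827 = 23·166 + 9
29: 3827 = 29·131 + 28
31: 3827 = 31·123 + 14
37: 3827 = 37·103 + 16
41: 3827 = 41·93 + 14
43: 3827 = 43·89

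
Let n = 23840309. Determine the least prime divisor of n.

71

23840309 is odd.
Digit sum 29, not divisible by 3.
Ends in 9: not divisible by 5.
7: 23840309 = 7·3405758 + 3
11: 23840309 = 11·2167300 + 9
13: 23840309 = 13·1833869 + 12
17: 23840309 = 17·1402371 + 2
19: 23840309 = 19·1254753 + 2
23: 23840309 = 23·1036535 + 4
29: 23840309 = 29·822079 + 18
31: 23840309 = 31·769042 + 7
37: 23840309 = 37·644332 + 25
41: 23840309 = 41·581470 + 39
43: 23840309 = 43·554425 + 34
47: 23840309 = 47·507240 + 29
53: 23840309 = 53·449817 + 8
59: 23840309 = 59·404073 + 2
61: 23840309 = 61·390824 + 45
67: 23840309 = 67·355825 + 34
71: 23840309 = 71·335779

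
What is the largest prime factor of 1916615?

89

1916615 = 5 · 383323
383323 = 59 · 6497
6497 = 73 · 89
89 is prime.
So 1916615 = 5 · 59 · 73 · 89; the largest prime factor is 89.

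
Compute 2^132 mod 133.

64

2^1 ≡ 2 (mod 133)
2^2 ≡ 2^2 = 4 ≡ 4 (mod 133)
2^4 ≡ 4^2 = 16 ≡ 16 (mod 133)
2^8 ≡ 16^2 = 256 ≡ 123 (mod 133)
2^16 ≡ 123^2 = 15129 ≡ 100 (mod 133)
2^32 ≡ 100^2 = 10000 ≡ 25 (mod 133)
2^64 ≡ 25^2 = 625 ≡ 93 (mod 133)
2^128 ≡ 93^2 = 8649 ≡ 4 (mod 133)
132 = 128 + 4 in binary powers of 2.
So 2^132 ≡ 4 · 16 ≡ 64 (mod 133).
Since 64 ≠ 1, base 2 is a Fermat witness: 133 is composite.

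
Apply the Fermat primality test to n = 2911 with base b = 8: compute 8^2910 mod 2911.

8^1 ≡ 8 (mod 2911)
8^2 ≡ 8^2 = 64 ≡ 64 (mod 2911)
8^4 ≡ 64^2 = 4096 ≡ 1185 (mod 2911)
8^8 ≡ 1185^2 = 1404225 ≡ 1123 (mod 2911)
8^16 ≡ 1123^2 = 1261129 ≡ 666 (mod 2911)
8^32 ≡ 666^2 = 443556 ≡ 1084 (mod 2911)
8^64 ≡ 1084^2 = 1175056 ≡ 1923 (mod 2911)
8^128 ≡ 1923^2 = 3697929 ≡ 959 (mod 2911)
8^256 ≡ 959^2 = 919681 ≡ 2716 (mod 2911)
8^512 ≡ 2716^2 = 7376656 ≡ 182 (mod 2911)
8^1024 ≡ 182^2 = 33124 ≡ 1103 (mod 2911)
8^2048 ≡ 1103^2 = 1216609 ≡ 2722 (mod 2911)
2910 = 2048 + 512 + 256 + 64 + 16 + 8 + 4 + 2 in binary powers of 2.
So 8^2910 ≡ 2722 · 182 · 2716 · 1923 · 666 · 1123 · 1185 · 64 ≡ 2664 (mod 2911).
Since 2664 ≠ 1, base 8 is a Fermat witness: 2911 is composite.

2664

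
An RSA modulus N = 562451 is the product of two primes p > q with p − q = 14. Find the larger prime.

Since p = q + 14, we have 562451 = q(q + 14), so q² + 14q − 562451 = 0.
Discriminant: 14² + 4·562451 = 196 + 2249804 = 2250000; √2250000 = 1500.
q = (−14 + 1500)/2 = 743, and p = q + 14 = 757.
Check: 743 · 757 = 562451.

757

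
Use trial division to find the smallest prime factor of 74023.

74023 is odd.
Digit sum 16, not divisible by 3.
Ends in 3: not divisible by 5.
7: 74023 = 7·10574 + 5
11: 74023 = 11·6729 + 4
13: 74023 = 13·5694 + 1
17: 74023 = 17·4354 + 5
19: 74023 = 19·3895 + 18
23: 74023 = 23·3218 + 9
29: 74023 = 29·2552 + 15
31: 74023 = 31·2387 + 26
37: 74023 = 37·2000 + 23
41: 74023 = 41·1805 + 18
43: 74023 = 43·1721 + 20
47: 74023 = 47·1574 + 45
53: 74023 = 53·1396 + 35
59: 74023 = 59·1254 + 37
61: 74023 = 61·1213 + 30
67: 74023 = 67·1104 + 55
71: 74023 = 71·1042 + 41
73: 74023 = 73·1014 + 1
79: 74023 = 79·937

79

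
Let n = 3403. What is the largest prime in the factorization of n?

3403 = 41 · 83
83 is prime.
So 3403 = 41 · 83; the largest prime factor is 83.

83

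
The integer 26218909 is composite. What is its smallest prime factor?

26218909 is odd.
Digit sum 37, not divisible by 3.
Ends in 9: not divisible by 5.
7: 26218909 = 7·3745558 + 3
11: 26218909 = 11·2383537 + 2
13: 26218909 = 13·2016839 + 2
17: 26218909 = 17·1542288 + 13
19: 26218909 = 19·1379942 + 11
23: 26218909 = 23·1139952 + 13
29: 26218909 = 29·904100 + 9
31: 26218909 = 31·845771 + 8
37: 26218909 = 37·708619 + 6
41: 26218909 = 41·639485 + 24
43: 26218909 = 43·609742 + 3
47: 26218909 = 47·557849 + 6
53: 26218909 = 53·494696 + 21
59: 26218909 = 59·444388 + 17
61: 26218909 = 61·429818 + 11
67: 26218909 = 67·391327

67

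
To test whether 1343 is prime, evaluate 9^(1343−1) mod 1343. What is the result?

888

9^1 ≡ 9 (mod 1343)
9^2 ≡ 9^2 = 81 ≡ 81 (mod 1343)
9^4 ≡ 81^2 = 6561 ≡ 1189 (mod 1343)
9^8 ≡ 1189^2 = 1413721 ≡ 885 (mod 1343)
9^16 ≡ 885^2 = 783225 ≡ 256 (mod 1343)
9^32 ≡ 256^2 = 65536 ≡ 1072 (mod 1343)
9^64 ≡ 1072^2 = 1149184 ≡ 919 (mod 1343)
9^128 ≡ 919^2 = 844561 ≡ 1157 (mod 1343)
9^256 ≡ 1157^2 = 1338649 ≡ 1021 (mod 1343)
9^512 ≡ 1021^2 = 1042441 ≡ 273 (mod 1343)
9^1024 ≡ 273^2 = 74529 ≡ 664 (mod 1343)
1342 = 1024 + 256 + 32 + 16 + 8 + 4 + 2 in binary powers of 2.
So 9^1342 ≡ 664 · 1021 · 1072 · 256 · 885 · 1189 · 81 ≡ 888 (mod 1343).
Since 888 ≠ 1, base 9 is a Fermat witness: 1343 is composite.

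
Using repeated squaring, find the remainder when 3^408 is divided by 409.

1

3^1 ≡ 3 (mod 409)
3^2 ≡ 3^2 = 9 ≡ 9 (mod 409)
3^4 ≡ 9^2 = 81 ≡ 81 (mod 409)
3^8 ≡ 81^2 = 6561 ≡ 17 (mod 409)
3^16 ≡ 17^2 = 289 ≡ 289 (mod 409)
3^32 ≡ 289^2 = 83521 ≡ 85 (mod 409)
3^64 ≡ 85^2 = 7225 ≡ 272 (mod 409)
3^128 ≡ 272^2 = 73984 ≡ 364 (mod 409)
3^256 ≡ 364^2 = 132496 ≡ 389 (mod 409)
408 = 256 + 128 + 16 + 8 in binary powers of 2.
So 3^408 ≡ 389 · 364 · 289 · 17 ≡ 1 (mod 409).
Since the result is 1, base 3 gives no evidence that 409 is composite.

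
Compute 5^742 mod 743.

1

5^1 ≡ 5 (mod 743)
5^2 ≡ 5^2 = 25 ≡ 25 (mod 743)
5^4 ≡ 25^2 = 625 ≡ 625 (mod 743)
5^8 ≡ 625^2 = 390625 ≡ 550 (mod 743)
5^16 ≡ 550^2 = 302500 ≡ 99 (mod 743)
5^32 ≡ 99^2 = 9801 ≡ 142 (mod 743)
5^64 ≡ 142^2 = 20164 ≡ 103 (mod 743)
5^128 ≡ 103^2 = 10609 ≡ 207 (mod 743)
5^256 ≡ 207^2 = 42849 ≡ 498 (mod 743)
5^512 ≡ 498^2 = 248004 ≡ 585 (mod 743)
742 = 512 + 128 + 64 + 32 + 4 + 2 in binary powers of 2.
So 5^742 ≡ 585 · 207 · 103 · 142 · 625 · 25 ≡ 1 (mod 743).
Since the result is 1, base 5 gives no evidence that 743 is composite.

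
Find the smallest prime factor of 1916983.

1916983 is odd.
Digit sum 37, not divisible by 3.
Ends in 3: not divisible by 5.
7: 1916983 = 7·273854 + 5
11: 1916983 = 11·174271 + 2
13: 1916983 = 13·147460 + 3
17: 1916983 = 17·112763 + 12
19: 1916983 = 19·100893 + 16
23: 1916983 = 23·83347 + 2
29: 1916983 = 29·66102 + 25
31: 1916983 = 31·61838 + 5
37: 1916983 = 37·51810 + 13
41: 1916983 = 41·46755 + 28
43: 1916983 = 43·44581

43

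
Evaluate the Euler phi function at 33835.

26400

Factor: 33835 = 5 · 67 · 101.
φ(33835) = (5−1) · (67−1) · (101−1) = 4 · 66 · 100 = 26400.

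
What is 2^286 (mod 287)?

23

2^1 ≡ 2 (mod 287)
2^2 ≡ 2^2 = 4 ≡ 4 (mod 287)
2^4 ≡ 4^2 = 16 ≡ 16 (mod 287)
2^8 ≡ 16^2 = 256 ≡ 256 (mod 287)
2^16 ≡ 256^2 = 65536 ≡ 100 (mod 287)
2^32 ≡ 100^2 = 10000 ≡ 242 (mod 287)
2^64 ≡ 242^2 = 58564 ≡ 16 (mod 287)
2^128 ≡ 16^2 = 256 ≡ 256 (mod 287)
2^256 ≡ 256^2 = 65536 ≡ 100 (mod 287)
286 = 256 + 16 + 8 + 4 + 2 in binary powers of 2.
So 2^286 ≡ 100 · 100 · 256 · 16 · 4 ≡ 23 (mod 287).
Since 23 ≠ 1, base 2 is a Fermat witness: 287 is composite.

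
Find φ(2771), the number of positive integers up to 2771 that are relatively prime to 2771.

Factor: 2771 = 17 · 163.
φ(2771) = (17−1) · (163−1) = 16 · 162 = 2592.

2592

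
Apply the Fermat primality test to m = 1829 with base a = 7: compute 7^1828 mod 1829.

7^1 ≡ 7 (mod 1829)
7^2 ≡ 7^2 = 49 ≡ 49 (mod 1829)
7^4 ≡ 49^2 = 2401 ≡ 572 (mod 1829)
7^8 ≡ 572^2 = 327184 ≡ 1622 (mod 1829)
7^16 ≡ 1622^2 = 2630884 ≡ 782 (mod 1829)
7^32 ≡ 782^2 = 611524 ≡ 638 (mod 1829)
7^64 ≡ 638^2 = 407044 ≡ 1006 (mod 1829)
7^128 ≡ 1006^2 = 1012036 ≡ 599 (mod 1829)
7^256 ≡ 599^2 = 358801 ≡ 317 (mod 1829)
7^512 ≡ 317^2 = 100489 ≡ 1723 (mod 1829)
7^1024 ≡ 1723^2 = 2968729 ≡ 262 (mod 1829)
1828 = 1024 + 512 + 256 + 32 + 4 in binary powers of 2.
So 7^1828 ≡ 262 · 1723 · 317 · 638 · 572 ≡ 1600 (mod 1829).
Since 1600 ≠ 1, base 7 is a Fermat witness: 1829 is composite.

1600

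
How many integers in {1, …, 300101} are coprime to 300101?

Factor: 300101 = 17 · 127 · 139.
φ(300101) = (17−1) · (127−1) · (139−1) = 16 · 126 · 138 = 278208.

278208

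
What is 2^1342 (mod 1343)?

2^1 ≡ 2 (mod 1343)
2^2 ≡ 2^2 = 4 ≡ 4 (mod 1343)
2^4 ≡ 4^2 = 16 ≡ 16 (mod 1343)
2^8 ≡ 16^2 = 256 ≡ 256 (mod 1343)
2^16 ≡ 256^2 = 65536 ≡ 1072 (mod 1343)
2^32 ≡ 1072^2 = 1149184 ≡ 919 (mod 1343)
2^64 ≡ 919^2 = 844561 ≡ 1157 (mod 1343)
2^128 ≡ 1157^2 = 1338649 ≡ 1021 (mod 1343)
2^256 ≡ 1021^2 = 1042441 ≡ 273 (mod 1343)
2^512 ≡ 273^2 = 74529 ≡ 664 (mod 1343)
2^1024 ≡ 664^2 = 440896 ≡ 392 (mod 1343)
1342 = 1024 + 256 + 32 + 16 + 8 + 4 + 2 in binary powers of 2.
So 2^1342 ≡ 392 · 273 · 919 · 1072 · 256 · 16 · 4 ≡ 914 (mod 1343).
Since 914 ≠ 1, base 2 is a Fermat witness: 1343 is composite.

914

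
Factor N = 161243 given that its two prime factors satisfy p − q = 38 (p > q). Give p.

Since p = q + 38, we have 161243 = q(q + 38), so q² + 38q − 161243 = 0.
Discriminant: 38² + 4·161243 = 1444 + 644972 = 646416; √646416 = 804.
q = (−38 + 804)/2 = 383, and p = q + 38 = 421.
Check: 383 · 421 = 161243.

421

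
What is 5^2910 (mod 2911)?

2131

5^1 ≡ 5 (mod 2911)
5^2 ≡ 5^2 = 25 ≡ 25 (mod 2911)
5^4 ≡ 25^2 = 625 ≡ 625 (mod 2911)
5^8 ≡ 625^2 = 390625 ≡ 551 (mod 2911)
5^16 ≡ 551^2 = 303601 ≡ 857 (mod 2911)
5^32 ≡ 857^2 = 734449 ≡ 877 (mod 2911)
5^64 ≡ 877^2 = 769129 ≡ 625 (mod 2911)
5^128 ≡ 625^2 = 390625 ≡ 551 (mod 2911)
5^256 ≡ 551^2 = 303601 ≡ 857 (mod 2911)
5^512 ≡ 857^2 = 734449 ≡ 877 (mod 2911)
5^1024 ≡ 877^2 = 769129 ≡ 625 (mod 2911)
5^2048 ≡ 625^2 = 390625 ≡ 551 (mod 2911)
2910 = 2048 + 512 + 256 + 64 + 16 + 8 + 4 + 2 in binary powers of 2.
So 5^2910 ≡ 551 · 877 · 857 · 625 · 857 · 551 · 625 · 25 ≡ 2131 (mod 2911).
Since 2131 ≠ 1, base 5 is a Fermat witness: 2911 is composite.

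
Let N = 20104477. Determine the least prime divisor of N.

20104477 is odd.
Digit sum 25, not divisible by 3.
Ends in 7: not divisible by 5.
7: 20104477 = 7·2872068 + 1
11: 20104477 = 11·1827679 + 8
13: 20104477 = 13·1546498 + 3
17: 20104477 = 17·1182616 + 5
19: 20104477 = 19·1058130 + 7
23: 20104477 = 23·874107 + 16
29: 20104477 = 29·693257 + 24
31: 20104477 = 31·648531 + 16
37: 20104477 = 37·543364 + 9
41: 20104477 = 41·490353 + 4
43: 20104477 = 43·467545 + 42
47: 20104477 = 47·427754 + 39
53: 20104477 = 53·379329 + 40
59: 20104477 = 59·340753 + 50
61: 20104477 = 61·329581 + 36
67: 20104477 = 67·300066 + 55
71: 20104477 = 71·283161 + 46
73: 20104477 = 73·275403 + 58
79: 20104477 = 79·254487 + 4
83: 20104477 = 83·242222 + 51
89: 20104477 = 89·225893

89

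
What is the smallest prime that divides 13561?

13561 is odd.
Digit sum 16, not divisible by 3.
Ends in 1: not divisible by 5.
7: 13561 = 7·1937 + 2
11: 13561 = 11·1232 + 9
13: 13561 = 13·1043 + 2
17: 13561 = 17·797 + 12
19: 13561 = 19·713 + 14
23: 13561 = 23·589 + 14
29: 13561 = 29·467 + 18
31: 13561 = 31·437 + 14
37: 13561 = 37·366 + 19
41: 13561 = 41·330 + 31
43: 13561 = 43·315 + 16
47: 13561 = 47·288 + 25
53: 13561 = 53·255 + 46
59: 13561 = 59·229 + 50
61: 13561 = 61·222 + 19
67: 13561 = 67·202 + 27
71: 13561 = 71·191

71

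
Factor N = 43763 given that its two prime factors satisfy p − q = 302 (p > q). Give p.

Since p = q + 302, we have 43763 = q(q + 302), so q² + 302q − 43763 = 0.
Discriminant: 302² + 4·43763 = 91204 + 175052 = 266256; √266256 = 516.
q = (−302 + 516)/2 = 107, and p = q + 302 = 409.
Check: 107 · 409 = 43763.

409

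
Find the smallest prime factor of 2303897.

2303897 is odd.
Digit sum 32, not divisible by 3.
Ends in 7: not divisible by 5.
7: 2303897 = 7·329128 + 1
11: 2303897 = 11·209445 + 2
13: 2303897 = 13·177222 + 11
17: 2303897 = 17·135523 + 6
19: 2303897 = 19·121257 + 14
23: 2303897 = 23·100169 + 10
29: 2303897 = 29·79444 + 21
31: 2303897 = 31·74319 + 8
37: 2303897 = 37·62267 + 18
41: 2303897 = 41·56192 + 25
43: 2303897 = 43·53579

43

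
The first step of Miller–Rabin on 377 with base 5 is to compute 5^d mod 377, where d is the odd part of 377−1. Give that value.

138

377 − 1 = 376 = 2^3 · 47, so d = 47.
5^1 ≡ 5 (mod 377)
5^2 ≡ 5^2 = 25 ≡ 25 (mod 377)
5^4 ≡ 25^2 = 625 ≡ 248 (mod 377)
5^8 ≡ 248^2 = 61504 ≡ 53 (mod 377)
5^16 ≡ 53^2 = 2809 ≡ 170 (mod 377)
5^32 ≡ 170^2 = 28900 ≡ 248 (mod 377)
47 = 32 + 8 + 4 + 2 + 1 in binary powers of 2.
So 5^47 ≡ 248 · 53 · 248 · 25 · 5 ≡ 138 (mod 377).
Squaring chain: 138 → 194 → 313; never reaches −1, so base 5 is a Miller–Rabin witness that 377 is composite.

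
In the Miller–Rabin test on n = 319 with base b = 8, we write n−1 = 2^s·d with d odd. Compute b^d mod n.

205

319 − 1 = 318 = 2^1 · 159, so d = 159.
8^1 ≡ 8 (mod 319)
8^2 ≡ 8^2 = 64 ≡ 64 (mod 319)
8^4 ≡ 64^2 = 4096 ≡ 268 (mod 319)
8^8 ≡ 268^2 = 71824 ≡ 49 (mod 319)
8^16 ≡ 49^2 = 2401 ≡ 168 (mod 319)
8^32 ≡ 168^2 = 28224 ≡ 152 (mod 319)
8^64 ≡ 152^2 = 23104 ≡ 136 (mod 319)
8^128 ≡ 136^2 = 18496 ≡ 313 (mod 319)
159 = 128 + 16 + 8 + 4 + 2 + 1 in binary powers of 2.
So 8^159 ≡ 313 · 168 · 49 · 268 · 64 · 8 ≡ 205 (mod 319).
Squaring chain: 205; never reaches −1, so base 8 is a Miller–Rabin witness that 319 is composite.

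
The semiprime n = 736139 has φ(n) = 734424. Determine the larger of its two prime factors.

φ(n) = (p−1)(q−1) = n − (p+q) + 1, so p + q = 736139 − 734424 + 1 = 1716.
p and q are the roots of t² − 1716t + 736139 = 0.
Discriminant: 1716² − 4·736139 = 2944656 − 2944556 = 100; √100 = 10.
q = (1716 − 10)/2 = 853, p = (1716 + 10)/2 = 863.
Check: 853 · 863 = 736139.

863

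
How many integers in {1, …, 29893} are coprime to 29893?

29548

Factor: 29893 = 167 · 179.
φ(29893) = (167−1) · (179−1) = 166 · 178 = 29548.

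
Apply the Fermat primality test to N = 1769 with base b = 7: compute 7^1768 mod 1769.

7^1 ≡ 7 (mod 1769)
7^2 ≡ 7^2 = 49 ≡ 49 (mod 1769)
7^4 ≡ 49^2 = 2401 ≡ 632 (mod 1769)
7^8 ≡ 632^2 = 399424 ≡ 1399 (mod 1769)
7^16 ≡ 1399^2 = 1957201 ≡ 687 (mod 1769)
7^32 ≡ 687^2 = 471969 ≡ 1415 (mod 1769)
7^64 ≡ 1415^2 = 2002225 ≡ 1486 (mod 1769)
7^128 ≡ 1486^2 = 2208196 ≡ 484 (mod 1769)
7^256 ≡ 484^2 = 234256 ≡ 748 (mod 1769)
7^512 ≡ 748^2 = 559504 ≡ 500 (mod 1769)
7^1024 ≡ 500^2 = 250000 ≡ 571 (mod 1769)
1768 = 1024 + 512 + 128 + 64 + 32 + 8 in binary powers of 2.
So 7^1768 ≡ 571 · 500 · 484 · 1486 · 1415 · 1399 ≡ 1154 (mod 1769).
Since 1154 ≠ 1, base 7 is a Fermat witness: 1769 is composite.

1154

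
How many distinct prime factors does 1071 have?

3

1071 = 3^2 · 119
119 = 7 · 17
1071 = 3^2 · 7 · 17, which has 3 distinct prime factors.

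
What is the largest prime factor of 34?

17

34 = 2 · 17
17 is prime.
So 34 = 2 · 17; the largest prime factor is 17.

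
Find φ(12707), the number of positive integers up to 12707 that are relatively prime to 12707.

12480

Factor: 12707 = 97 · 131.
φ(12707) = (97−1) · (131−1) = 96 · 130 = 12480.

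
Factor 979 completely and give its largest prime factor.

979 = 11 · 89
89 is prime.
So 979 = 11 · 89; the largest prime factor is 89.

89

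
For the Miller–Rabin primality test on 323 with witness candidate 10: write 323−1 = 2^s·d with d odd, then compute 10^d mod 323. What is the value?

78

323 − 1 = 322 = 2^1 · 161, so d = 161.
10^1 ≡ 10 (mod 323)
10^2 ≡ 10^2 = 100 ≡ 100 (mod 323)
10^4 ≡ 100^2 = 10000 ≡ 310 (mod 323)
10^8 ≡ 310^2 = 96100 ≡ 169 (mod 323)
10^16 ≡ 169^2 = 28561 ≡ 137 (mod 323)
10^32 ≡ 137^2 = 18769 ≡ 35 (mod 323)
10^64 ≡ 35^2 = 1225 ≡ 256 (mod 323)
10^128 ≡ 256^2 = 65536 ≡ 290 (mod 323)
161 = 128 + 32 + 1 in binary powers of 2.
So 10^161 ≡ 290 · 35 · 10 ≡ 78 (mod 323).
Squaring chain: 78; never reaches −1, so base 10 is a Miller–Rabin witness that 323 is composite.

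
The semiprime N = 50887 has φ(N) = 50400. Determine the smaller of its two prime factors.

151

φ(n) = (p−1)(q−1) = n − (p+q) + 1, so p + q = 50887 − 50400 + 1 = 488.
p and q are the roots of t² − 488t + 50887 = 0.
Discriminant: 488² − 4·50887 = 238144 − 203548 = 34596; √34596 = 186.
q = (488 − 186)/2 = 151, p = (488 + 186)/2 = 337.
Check: 151 · 337 = 50887.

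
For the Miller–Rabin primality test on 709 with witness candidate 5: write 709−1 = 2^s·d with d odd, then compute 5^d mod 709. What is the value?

708

709 − 1 = 708 = 2^2 · 177, so d = 177.
5^1 ≡ 5 (mod 709)
5^2 ≡ 5^2 = 25 ≡ 25 (mod 709)
5^4 ≡ 25^2 = 625 ≡ 625 (mod 709)
5^8 ≡ 625^2 = 390625 ≡ 675 (mod 709)
5^16 ≡ 675^2 = 455625 ≡ 447 (mod 709)
5^32 ≡ 447^2 = 199809 ≡ 580 (mod 709)
5^64 ≡ 580^2 = 336400 ≡ 334 (mod 709)
5^128 ≡ 334^2 = 111556 ≡ 243 (mod 709)
177 = 128 + 32 + 16 + 1 in binary powers of 2.
So 5^177 ≡ 243 · 580 · 447 · 5 ≡ 708 (mod 709).
Since 5^d ≡ 708 (mod 709), base 5 does not prove 709 composite.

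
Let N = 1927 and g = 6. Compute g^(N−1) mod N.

6^1 ≡ 6 (mod 1927)
6^2 ≡ 6^2 = 36 ≡ 36 (mod 1927)
6^4 ≡ 36^2 = 1296 ≡ 1296 (mod 1927)
6^8 ≡ 1296^2 = 1679616 ≡ 1199 (mod 1927)
6^16 ≡ 1199^2 = 1437601 ≡ 59 (mod 1927)
6^32 ≡ 59^2 = 3481 ≡ 1554 (mod 1927)
6^64 ≡ 1554^2 = 2414916 ≡ 385 (mod 1927)
6^128 ≡ 385^2 = 148225 ≡ 1773 (mod 1927)
6^256 ≡ 1773^2 = 3143529 ≡ 592 (mod 1927)
6^512 ≡ 592^2 = 350464 ≡ 1677 (mod 1927)
6^1024 ≡ 1677^2 = 2812329 ≡ 836 (mod 1927)
1926 = 1024 + 512 + 256 + 128 + 4 + 2 in binary powers of 2.
So 6^1926 ≡ 836 · 1677 · 592 · 1773 · 1296 · 36 ≡ 777 (mod 1927).
Since 777 ≠ 1, base 6 is a Fermat witness: 1927 is composite.

777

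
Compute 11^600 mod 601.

11^1 ≡ 11 (mod 601)
11^2 ≡ 11^2 = 121 ≡ 121 (mod 601)
11^4 ≡ 121^2 = 14641 ≡ 217 (mod 601)
11^8 ≡ 217^2 = 47089 ≡ 211 (mod 601)
11^16 ≡ 211^2 = 44521 ≡ 47 (mod 601)
11^32 ≡ 47^2 = 2209 ≡ 406 (mod 601)
11^64 ≡ 406^2 = 164836 ≡ 162 (mod 601)
11^128 ≡ 162^2 = 26244 ≡ 401 (mod 601)
11^256 ≡ 401^2 = 160801 ≡ 334 (mod 601)
11^512 ≡ 334^2 = 111556 ≡ 371 (mod 601)
600 = 512 + 64 + 16 + 8 in binary powers of 2.
So 11^600 ≡ 371 · 162 · 47 · 211 ≡ 1 (mod 601).
Since the result is 1, base 11 gives no evidence that 601 is composite.

1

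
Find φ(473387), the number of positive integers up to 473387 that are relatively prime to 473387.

453600

Factor: 473387 = 43 · 101 · 109.
φ(473387) = (43−1) · (101−1) · (109−1) = 42 · 100 · 108 = 453600.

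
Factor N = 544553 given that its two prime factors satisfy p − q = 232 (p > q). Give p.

Since p = q + 232, we have 544553 = q(q + 232), so q² + 232q − 544553 = 0.
Discriminant: 232² + 4·544553 = 53824 + 2178212 = 2232036; √2232036 = 1494.
q = (−232 + 1494)/2 = 631, and p = q + 232 = 863.
Check: 631 · 863 = 544553.

863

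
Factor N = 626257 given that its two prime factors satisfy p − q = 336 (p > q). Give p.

Since p = q + 336, we have 626257 = q(q + 336), so q² + 336q − 626257 = 0.
Discriminant: 336² + 4·626257 = 112896 + 2505028 = 2617924; √2617924 = 1618.
q = (−336 + 1618)/2 = 641, and p = q + 336 = 977.
Check: 641 · 977 = 626257.

977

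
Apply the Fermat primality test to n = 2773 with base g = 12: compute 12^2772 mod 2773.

12^1 ≡ 12 (mod 2773)
12^2 ≡ 12^2 = 144 ≡ 144 (mod 2773)
12^4 ≡ 144^2 = 20736 ≡ 1325 (mod 2773)
12^8 ≡ 1325^2 = 1755625 ≡ 316 (mod 2773)
12^16 ≡ 316^2 = 99856 ≡ 28 (mod 2773)
12^32 ≡ 28^2 = 784 ≡ 784 (mod 2773)
12^64 ≡ 784^2 = 614656 ≡ 1823 (mod 2773)
12^128 ≡ 1823^2 = 3323329 ≡ 1275 (mod 2773)
12^256 ≡ 1275^2 = 1625625 ≡ 647 (mod 2773)
12^512 ≡ 647^2 = 418609 ≡ 2659 (mod 2773)
12^1024 ≡ 2659^2 = 7070281 ≡ 1904 (mod 2773)
12^2048 ≡ 1904^2 = 3625216 ≡ 905 (mod 2773)
2772 = 2048 + 512 + 128 + 64 + 16 + 4 in binary powers of 2.
So 12^2772 ≡ 905 · 2659 · 1275 · 1823 · 28 · 1325 ≡ 1575 (mod 2773).
Since 1575 ≠ 1, base 12 is a Fermat witness: 2773 is composite.

1575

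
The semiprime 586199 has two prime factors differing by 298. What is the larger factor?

Since p = q + 298, we have 586199 = q(q + 298), so q² + 298q − 586199 = 0.
Discriminant: 298² + 4·586199 = 88804 + 2344796 = 2433600; √2433600 = 1560.
q = (−298 + 1560)/2 = 631, and p = q + 298 = 929.
Check: 631 · 929 = 586199.

929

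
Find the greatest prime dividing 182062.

73

182062 = 2 · 91031
91031 = 29 · 3139
3139 = 43 · 73
73 is prime.
So 182062 = 2 · 29 · 43 · 73; the largest prime factor is 73.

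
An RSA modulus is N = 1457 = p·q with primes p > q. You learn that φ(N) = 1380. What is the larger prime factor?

φ(n) = (p−1)(q−1) = n − (p+q) + 1, so p + q = 1457 − 1380 + 1 = 78.
p and q are the roots of t² − 78t + 1457 = 0.
Discriminant: 78² − 4·1457 = 6084 − 5828 = 256; √256 = 16.
q = (78 − 16)/2 = 31, p = (78 + 16)/2 = 47.
Check: 31 · 47 = 1457.

47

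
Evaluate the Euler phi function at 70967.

63648

Factor: 70967 = 13 · 53 · 103.
φ(70967) = (13−1) · (53−1) · (103−1) = 12 · 52 · 102 = 63648.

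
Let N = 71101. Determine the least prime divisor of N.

71101 is odd.
Digit sum 10, not divisible by 3.
Ends in 1: not divisible by 5.
7: 71101 = 7·10157 + 2
11: 71101 = 11·6463 + 8
13: 71101 = 13·5469 + 4
17: 71101 = 17·4182 + 7
19: 71101 = 19·3742 + 3
23: 71101 = 23·3091 + 8
29: 71101 = 29·2451 + 22
31: 71101 = 31·2293 + 18
37: 71101 = 37·1921 + 24
41: 71101 = 41·1734 + 7
43: 71101 = 43·1653 + 22
47: 71101 = 47·1512 + 37
53: 71101 = 53·1341 + 28
59: 71101 = 59·1205 + 6
61: 71101 = 61·1165 + 36
67: 71101 = 67·1061 + 14
71: 71101 = 71·1001 + 30
73: 71101 = 73·973 + 72
79: 71101 = 79·900 + 1
83: 71101 = 83·856 + 53
89: 71101 = 89·798 + 79
97: 71101 = 97·733

97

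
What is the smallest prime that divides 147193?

19

147193 is odd.
Digit sum 25, not divisible by 3.
Ends in 3: not divisible by 5.
7: 147193 = 7·21027 + 4
11: 147193 = 11·13381 + 2
13: 147193 = 13·11322 + 7
17: 147193 = 17·8658 + 7
19: 147193 = 19·7747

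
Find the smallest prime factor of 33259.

79

33259 is odd.
Digit sum 22, not divisible by 3.
Ends in 9: not divisible by 5.
7: 33259 = 7·4751 + 2
11: 33259 = 11·3023 + 6
13: 33259 = 13·2558 + 5
17: 33259 = 17·1956 + 7
19: 33259 = 19·1750 + 9
23: 33259 = 23·1446 + 1
29: 33259 = 29·1146 + 25
31: 33259 = 31·1072 + 27
37: 33259 = 37·898 + 33
41: 33259 = 41·811 + 8
43: 33259 = 43·773 + 20
47: 33259 = 47·707 + 30
53: 33259 = 53·627 + 28
59: 33259 = 59·563 + 42
61: 33259 = 61·545 + 14
67: 33259 = 67·496 + 27
71: 33259 = 71·468 + 31
73: 33259 = 73·455 + 44
79: 33259 = 79·421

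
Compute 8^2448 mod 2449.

8^1 ≡ 8 (mod 2449)
8^2 ≡ 8^2 = 64 ≡ 64 (mod 2449)
8^4 ≡ 64^2 = 4096 ≡ 1647 (mod 2449)
8^8 ≡ 1647^2 = 2712609 ≡ 1566 (mod 2449)
8^16 ≡ 1566^2 = 2452356 ≡ 907 (mod 2449)
8^32 ≡ 907^2 = 822649 ≡ 2234 (mod 2449)
8^64 ≡ 2234^2 = 4990756 ≡ 2143 (mod 2449)
8^128 ≡ 2143^2 = 4592449 ≡ 574 (mod 2449)
8^256 ≡ 574^2 = 329476 ≡ 1310 (mod 2449)
8^512 ≡ 1310^2 = 1716100 ≡ 1800 (mod 2449)
8^1024 ≡ 1800^2 = 3240000 ≡ 2422 (mod 2449)
8^2048 ≡ 2422^2 = 5866084 ≡ 729 (mod 2449)
2448 = 2048 + 256 + 128 + 16 in binary powers of 2.
So 8^2448 ≡ 729 · 1310 · 574 · 907 ≡ 2279 (mod 2449).
Since 2279 ≠ 1, base 8 is a Fermat witness: 2449 is composite.

2279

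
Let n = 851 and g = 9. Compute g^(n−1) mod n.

752

9^1 ≡ 9 (mod 851)
9^2 ≡ 9^2 = 81 ≡ 81 (mod 851)
9^4 ≡ 81^2 = 6561 ≡ 604 (mod 851)
9^8 ≡ 604^2 = 364816 ≡ 588 (mod 851)
9^16 ≡ 588^2 = 345744 ≡ 238 (mod 851)
9^32 ≡ 238^2 = 56644 ≡ 478 (mod 851)
9^64 ≡ 478^2 = 228484 ≡ 416 (mod 851)
9^128 ≡ 416^2 = 173056 ≡ 303 (mod 851)
9^256 ≡ 303^2 = 91809 ≡ 752 (mod 851)
9^512 ≡ 752^2 = 565504 ≡ 440 (mod 851)
850 = 512 + 256 + 64 + 16 + 2 in binary powers of 2.
So 9^850 ≡ 440 · 752 · 416 · 238 · 81 ≡ 752 (mod 851).
Since 752 ≠ 1, base 9 is a Fermat witness: 851 is composite.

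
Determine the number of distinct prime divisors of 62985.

5

62985 = 3 · 20995
20995 = 5 · 4199
4199 = 13 · 323
323 = 17 · 19
62985 = 3 · 5 · 13 · 17 · 19, which has 5 distinct prime factors.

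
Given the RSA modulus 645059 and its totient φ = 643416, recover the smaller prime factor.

φ(n) = (p−1)(q−1) = n − (p+q) + 1, so p + q = 645059 − 643416 + 1 = 1644.
p and q are the roots of t² − 1644t + 645059 = 0.
Discriminant: 1644² − 4·645059 = 2702736 − 2580236 = 122500; √122500 = 350.
q = (1644 − 350)/2 = 647, p = (1644 + 350)/2 = 997.
Check: 647 · 997 = 645059.

647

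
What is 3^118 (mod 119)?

3^1 ≡ 3 (mod 119)
3^2 ≡ 3^2 = 9 ≡ 9 (mod 119)
3^4 ≡ 9^2 = 81 ≡ 81 (mod 119)
3^8 ≡ 81^2 = 6561 ≡ 16 (mod 119)
3^16 ≡ 16^2 = 256 ≡ 18 (mod 119)
3^32 ≡ 18^2 = 324 ≡ 86 (mod 119)
3^64 ≡ 86^2 = 7396 ≡ 18 (mod 119)
118 = 64 + 32 + 16 + 4 + 2 in binary powers of 2.
So 3^118 ≡ 18 · 86 · 18 · 81 · 9 ≡ 32 (mod 119).
Since 32 ≠ 1, base 3 is a Fermat witness: 119 is composite.

32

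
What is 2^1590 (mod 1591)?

471

2^1 ≡ 2 (mod 1591)
2^2 ≡ 2^2 = 4 ≡ 4 (mod 1591)
2^4 ≡ 4^2 = 16 ≡ 16 (mod 1591)
2^8 ≡ 16^2 = 256 ≡ 256 (mod 1591)
2^16 ≡ 256^2 = 65536 ≡ 305 (mod 1591)
2^32 ≡ 305^2 = 93025 ≡ 747 (mod 1591)
2^64 ≡ 747^2 = 558009 ≡ 1159 (mod 1591)
2^128 ≡ 1159^2 = 1343281 ≡ 477 (mod 1591)
2^256 ≡ 477^2 = 227529 ≡ 16 (mod 1591)
2^512 ≡ 16^2 = 256 ≡ 256 (mod 1591)
2^1024 ≡ 256^2 = 65536 ≡ 305 (mod 1591)
1590 = 1024 + 512 + 32 + 16 + 4 + 2 in binary powers of 2.
So 2^1590 ≡ 305 · 256 · 747 · 305 · 16 · 4 ≡ 471 (mod 1591).
Since 471 ≠ 1, base 2 is a Fermat witness: 1591 is composite.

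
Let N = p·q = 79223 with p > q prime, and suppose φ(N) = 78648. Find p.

φ(n) = (p−1)(q−1) = n − (p+q) + 1, so p + q = 79223 − 78648 + 1 = 576.
p and q are the roots of t² − 576t + 79223 = 0.
Discriminant: 576² − 4·79223 = 331776 − 316892 = 14884; √14884 = 122.
q = (576 − 122)/2 = 227, p = (576 + 122)/2 = 349.
Check: 227 · 349 = 79223.

349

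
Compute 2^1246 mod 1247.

173

2^1 ≡ 2 (mod 1247)
2^2 ≡ 2^2 = 4 ≡ 4 (mod 1247)
2^4 ≡ 4^2 = 16 ≡ 16 (mod 1247)
2^8 ≡ 16^2 = 256 ≡ 256 (mod 1247)
2^16 ≡ 256^2 = 65536 ≡ 692 (mod 1247)
2^32 ≡ 692^2 = 478864 ≡ 16 (mod 1247)
2^64 ≡ 16^2 = 256 ≡ 256 (mod 1247)
2^128 ≡ 256^2 = 65536 ≡ 692 (mod 1247)
2^256 ≡ 692^2 = 478864 ≡ 16 (mod 1247)
2^512 ≡ 16^2 = 256 ≡ 256 (mod 1247)
2^1024 ≡ 256^2 = 65536 ≡ 692 (mod 1247)
1246 = 1024 + 128 + 64 + 16 + 8 + 4 + 2 in binary powers of 2.
So 2^1246 ≡ 692 · 692 · 256 · 692 · 256 · 16 · 4 ≡ 173 (mod 1247).
Since 173 ≠ 1, base 2 is a Fermat witness: 1247 is composite.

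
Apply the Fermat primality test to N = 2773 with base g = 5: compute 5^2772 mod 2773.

5^1 ≡ 5 (mod 2773)
5^2 ≡ 5^2 = 25 ≡ 25 (mod 2773)
5^4 ≡ 25^2 = 625 ≡ 625 (mod 2773)
5^8 ≡ 625^2 = 390625 ≡ 2405 (mod 2773)
5^16 ≡ 2405^2 = 5784025 ≡ 2320 (mod 2773)
5^32 ≡ 2320^2 = 5382400 ≡ 7 (mod 2773)
5^64 ≡ 7^2 = 49 ≡ 49 (mod 2773)
5^128 ≡ 49^2 = 2401 ≡ 2401 (mod 2773)
5^256 ≡ 2401^2 = 5764801 ≡ 2507 (mod 2773)
5^512 ≡ 2507^2 = 6285049 ≡ 1431 (mod 2773)
5^1024 ≡ 1431^2 = 2047761 ≡ 1287 (mod 2773)
5^2048 ≡ 1287^2 = 1656369 ≡ 888 (mod 2773)
2772 = 2048 + 512 + 128 + 64 + 16 + 4 in binary powers of 2.
So 5^2772 ≡ 888 · 1431 · 2401 · 49 · 2320 · 625 ≡ 1334 (mod 2773).
Since 1334 ≠ 1, base 5 is a Fermat witness: 2773 is composite.

1334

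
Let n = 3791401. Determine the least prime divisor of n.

73

3791401 is odd.
Digit sum 25, not divisible by 3.
Ends in 1: not divisible by 5.
7: 3791401 = 7·541628 + 5
11: 3791401 = 11·344672 + 9
13: 3791401 = 13·291646 + 3
17: 3791401 = 17·223023 + 10
19: 3791401 = 19·199547 + 8
23: 3791401 = 23·164843 + 12
29: 3791401 = 29·130737 + 28
31: 3791401 = 31·122303 + 8
37: 3791401 = 37·102470 + 11
41: 3791401 = 41·92473 + 8
43: 3791401 = 43·88172 + 5
47: 3791401 = 47·80668 + 5
53: 3791401 = 53·71535 + 46
59: 3791401 = 59·64261 + 2
61: 3791401 = 61·62154 + 7
67: 3791401 = 67·56588 + 5
71: 3791401 = 71·53400 + 1
73: 3791401 = 73·51937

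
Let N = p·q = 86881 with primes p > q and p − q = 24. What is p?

307

Since p = q + 24, we have 86881 = q(q + 24), so q² + 24q − 86881 = 0.
Discriminant: 24² + 4·86881 = 576 + 347524 = 348100; √348100 = 590.
q = (−24 + 590)/2 = 283, and p = q + 24 = 307.
Check: 283 · 307 = 86881.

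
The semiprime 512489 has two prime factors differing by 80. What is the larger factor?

757

Since p = q + 80, we have 512489 = q(q + 80), so q² + 80q − 512489 = 0.
Discriminant: 80² + 4·512489 = 6400 + 2049956 = 2056356; √2056356 = 1434.
q = (−80 + 1434)/2 = 677, and p = q + 80 = 757.
Check: 677 · 757 = 512489.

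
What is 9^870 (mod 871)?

612

9^1 ≡ 9 (mod 871)
9^2 ≡ 9^2 = 81 ≡ 81 (mod 871)
9^4 ≡ 81^2 = 6561 ≡ 464 (mod 871)
9^8 ≡ 464^2 = 215296 ≡ 159 (mod 871)
9^16 ≡ 159^2 = 25281 ≡ 22 (mod 871)
9^32 ≡ 22^2 = 484 ≡ 484 (mod 871)
9^64 ≡ 484^2 = 234256 ≡ 828 (mod 871)
9^128 ≡ 828^2 = 685584 ≡ 107 (mod 871)
9^256 ≡ 107^2 = 11449 ≡ 126 (mod 871)
9^512 ≡ 126^2 = 15876 ≡ 198 (mod 871)
870 = 512 + 256 + 64 + 32 + 4 + 2 in binary powers of 2.
So 9^870 ≡ 198 · 126 · 828 · 484 · 464 · 81 ≡ 612 (mod 871).
Since 612 ≠ 1, base 9 is a Fermat witness: 871 is composite.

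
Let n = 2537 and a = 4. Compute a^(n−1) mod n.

4^1 ≡ 4 (mod 2537)
4^2 ≡ 4^2 = 16 ≡ 16 (mod 2537)
4^4 ≡ 16^2 = 256 ≡ 256 (mod 2537)
4^8 ≡ 256^2 = 65536 ≡ 2111 (mod 2537)
4^16 ≡ 2111^2 = 4456321 ≡ 1349 (mod 2537)
4^32 ≡ 1349^2 = 1819801 ≡ 772 (mod 2537)
4^64 ≡ 772^2 = 595984 ≡ 2326 (mod 2537)
4^128 ≡ 2326^2 = 5410276 ≡ 1392 (mod 2537)
4^256 ≡ 1392^2 = 1937664 ≡ 1933 (mod 2537)
4^512 ≡ 1933^2 = 3736489 ≡ 2025 (mod 2537)
4^1024 ≡ 2025^2 = 4100625 ≡ 833 (mod 2537)
4^2048 ≡ 833^2 = 693889 ≡ 1288 (mod 2537)
2536 = 2048 + 256 + 128 + 64 + 32 + 8 in binary powers of 2.
So 4^2536 ≡ 1288 · 1933 · 1392 · 2326 · 772 · 2111 ≡ 317 (mod 2537).
Since 317 ≠ 1, base 4 is a Fermat witness: 2537 is composite.

317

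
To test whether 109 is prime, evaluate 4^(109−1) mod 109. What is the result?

4^1 ≡ 4 (mod 109)
4^2 ≡ 4^2 = 16 ≡ 16 (mod 109)
4^4 ≡ 16^2 = 256 ≡ 38 (mod 109)
4^8 ≡ 38^2 = 1444 ≡ 27 (mod 109)
4^16 ≡ 27^2 = 729 ≡ 75 (mod 109)
4^32 ≡ 75^2 = 5625 ≡ 66 (mod 109)
4^64 ≡ 66^2 = 4356 ≡ 105 (mod 109)
108 = 64 + 32 + 8 + 4 in binary powers of 2.
So 4^108 ≡ 105 · 66 · 27 · 38 ≡ 1 (mod 109).
Since the result is 1, base 4 gives no evidence that 109 is composite.

1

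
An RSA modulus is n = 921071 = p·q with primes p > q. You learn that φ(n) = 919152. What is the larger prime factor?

983

φ(n) = (p−1)(q−1) = n − (p+q) + 1, so p + q = 921071 − 919152 + 1 = 1920.
p and q are the roots of t² − 1920t + 921071 = 0.
Discriminant: 1920² − 4·921071 = 3686400 − 3684284 = 2116; √2116 = 46.
q = (1920 − 46)/2 = 937, p = (1920 + 46)/2 = 983.
Check: 937 · 983 = 921071.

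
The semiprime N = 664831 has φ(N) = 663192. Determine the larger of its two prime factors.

907

φ(n) = (p−1)(q−1) = n − (p+q) + 1, so p + q = 664831 − 663192 + 1 = 1640.
p and q are the roots of t² − 1640t + 664831 = 0.
Discriminant: 1640² − 4·664831 = 2689600 − 2659324 = 30276; √30276 = 174.
q = (1640 − 174)/2 = 733, p = (1640 + 174)/2 = 907.
Check: 733 · 907 = 664831.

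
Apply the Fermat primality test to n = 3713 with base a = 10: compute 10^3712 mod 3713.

10^1 ≡ 10 (mod 3713)
10^2 ≡ 10^2 = 100 ≡ 100 (mod 3713)
10^4 ≡ 100^2 = 10000 ≡ 2574 (mod 3713)
10^8 ≡ 2574^2 = 6625476 ≡ 1484 (mod 3713)
10^16 ≡ 1484^2 = 2202256 ≡ 447 (mod 3713)
10^32 ≡ 447^2 = 199809 ≡ 3020 (mod 3713)
10^64 ≡ 3020^2 = 9120400 ≡ 1272 (mod 3713)
10^128 ≡ 1272^2 = 1617984 ≡ 2829 (mod 3713)
10^256 ≡ 2829^2 = 8003241 ≡ 1726 (mod 3713)
10^512 ≡ 1726^2 = 2979076 ≡ 1250 (mod 3713)
10^1024 ≡ 1250^2 = 1562500 ≡ 3040 (mod 3713)
10^2048 ≡ 3040^2 = 9241600 ≡ 3656 (mod 3713)
3712 = 2048 + 1024 + 512 + 128 in binary powers of 2.
So 10^3712 ≡ 3656 · 3040 · 1250 · 2829 ≡ 2550 (mod 3713).
Since 2550 ≠ 1, base 10 is a Fermat witness: 3713 is composite.

2550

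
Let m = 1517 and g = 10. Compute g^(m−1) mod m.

10^1 ≡ 10 (mod 1517)
10^2 ≡ 10^2 = 100 ≡ 100 (mod 1517)
10^4 ≡ 100^2 = 10000 ≡ 898 (mod 1517)
10^8 ≡ 898^2 = 806404 ≡ 877 (mod 1517)
10^16 ≡ 877^2 = 769129 ≡ 10 (mod 1517)
10^32 ≡ 10^2 = 100 ≡ 100 (mod 1517)
10^64 ≡ 100^2 = 10000 ≡ 898 (mod 1517)
10^128 ≡ 898^2 = 806404 ≡ 877 (mod 1517)
10^256 ≡ 877^2 = 769129 ≡ 10 (mod 1517)
10^512 ≡ 10^2 = 100 ≡ 100 (mod 1517)
10^1024 ≡ 100^2 = 10000 ≡ 898 (mod 1517)
1516 = 1024 + 256 + 128 + 64 + 32 + 8 + 4 in binary powers of 2.
So 10^1516 ≡ 898 · 10 · 877 · 898 · 100 · 877 · 898 ≡ 10 (mod 1517).
Since 10 ≠ 1, base 10 is a Fermat witness: 1517 is composite.

10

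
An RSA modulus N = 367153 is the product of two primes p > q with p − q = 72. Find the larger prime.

Since p = q + 72, we have 367153 = q(q + 72), so q² + 72q − 367153 = 0.
Discriminant: 72² + 4·367153 = 5184 + 1468612 = 1473796; √1473796 = 1214.
q = (−72 + 1214)/2 = 571, and p = q + 72 = 643.
Check: 571 · 643 = 367153.

643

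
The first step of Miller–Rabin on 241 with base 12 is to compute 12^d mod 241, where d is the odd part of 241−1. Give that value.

241 − 1 = 240 = 2^4 · 15, so d = 15.
12^1 ≡ 12 (mod 241)
12^2 ≡ 12^2 = 144 ≡ 144 (mod 241)
12^4 ≡ 144^2 = 20736 ≡ 10 (mod 241)
12^8 ≡ 10^2 = 100 ≡ 100 (mod 241)
15 = 8 + 4 + 2 + 1 in binary powers of 2.
So 12^15 ≡ 100 · 10 · 144 · 12 ≡ 30 (mod 241).
Squaring chain: 30 → 177 → 240 → 1; reaches −1, so base 12 does not prove 241 composite.

30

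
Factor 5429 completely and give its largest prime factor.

5429 = 61 · 89
89 is prime.
So 5429 = 61 · 89; the largest prime factor is 89.

89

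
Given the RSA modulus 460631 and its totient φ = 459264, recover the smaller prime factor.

φ(n) = (p−1)(q−1) = n − (p+q) + 1, so p + q = 460631 − 459264 + 1 = 1368.
p and q are the roots of t² − 1368t + 460631 = 0.
Discriminant: 1368² − 4·460631 = 1871424 − 1842524 = 28900; √28900 = 170.
q = (1368 − 170)/2 = 599, p = (1368 + 170)/2 = 769.
Check: 599 · 769 = 460631.

599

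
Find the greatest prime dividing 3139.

3139 = 43 · 73
73 is prime.
So 3139 = 43 · 73; the largest prime factor is 73.

73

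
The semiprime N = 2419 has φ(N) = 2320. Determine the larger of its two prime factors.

φ(n) = (p−1)(q−1) = n − (p+q) + 1, so p + q = 2419 − 2320 + 1 = 100.
p and q are the roots of t² − 100t + 2419 = 0.
Discriminant: 100² − 4·2419 = 10000 − 9676 = 324; √324 = 18.
q = (100 − 18)/2 = 41, p = (100 + 18)/2 = 59.
Check: 41 · 59 = 2419.

59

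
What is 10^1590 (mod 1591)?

704

10^1 ≡ 10 (mod 1591)
10^2 ≡ 10^2 = 100 ≡ 100 (mod 1591)
10^4 ≡ 100^2 = 10000 ≡ 454 (mod 1591)
10^8 ≡ 454^2 = 206116 ≡ 877 (mod 1591)
10^16 ≡ 877^2 = 769129 ≡ 676 (mod 1591)
10^32 ≡ 676^2 = 456976 ≡ 359 (mod 1591)
10^64 ≡ 359^2 = 128881 ≡ 10 (mod 1591)
10^128 ≡ 10^2 = 100 ≡ 100 (mod 1591)
10^256 ≡ 100^2 = 10000 ≡ 454 (mod 1591)
10^512 ≡ 454^2 = 206116 ≡ 877 (mod 1591)
10^1024 ≡ 877^2 = 769129 ≡ 676 (mod 1591)
1590 = 1024 + 512 + 32 + 16 + 4 + 2 in binary powers of 2.
So 10^1590 ≡ 676 · 877 · 359 · 676 · 454 · 100 ≡ 704 (mod 1591).
Since 704 ≠ 1, base 10 is a Fermat witness: 1591 is composite.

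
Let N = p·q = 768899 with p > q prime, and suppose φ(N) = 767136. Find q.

φ(n) = (p−1)(q−1) = n − (p+q) + 1, so p + q = 768899 − 767136 + 1 = 1764.
p and q are the roots of t² − 1764t + 768899 = 0.
Discriminant: 1764² − 4·768899 = 3111696 − 3075596 = 36100; √36100 = 190.
q = (1764 − 190)/2 = 787, p = (1764 + 190)/2 = 977.
Check: 787 · 977 = 768899.

787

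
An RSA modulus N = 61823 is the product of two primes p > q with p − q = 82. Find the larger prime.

293

Since p = q + 82, we have 61823 = q(q + 82), so q² + 82q − 61823 = 0.
Discriminant: 82² + 4·61823 = 6724 + 247292 = 254016; √254016 = 504.
q = (−82 + 504)/2 = 211, and p = q + 82 = 293.
Check: 211 · 293 = 61823.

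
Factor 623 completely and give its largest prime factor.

89

623 = 7 · 89
89 is prime.
So 623 = 7 · 89; the largest prime factor is 89.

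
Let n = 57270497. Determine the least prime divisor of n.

79

57270497 is odd.
Digit sum 41, not divisible by 3.
Ends in 7: not divisible by 5.
7: 57270497 = 7·8181499 + 4
11: 57270497 = 11·5206408 + 9
13: 57270497 = 13·4405422 + 11
17: 57270497 = 17·3368852 + 13
19: 57270497 = 19·3014236 + 13
23: 57270497 = 23·2490021 + 14
29: 57270497 = 29·1974844 + 21
31: 57270497 = 31·1847435 + 12
37: 57270497 = 37·1547851 + 10
41: 57270497 = 41·1396841 + 16
43: 57270497 = 43·1331872 + 1
47: 57270497 = 47·1218521 + 10
53: 57270497 = 53·1080575 + 22
59: 57270497 = 59·970686 + 23
61: 57270497 = 61·938860 + 37
67: 57270497 = 67·854783 + 36
71: 57270497 = 71·806626 + 51
73: 57270497 = 73·784527 + 26
79: 57270497 = 79·724943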